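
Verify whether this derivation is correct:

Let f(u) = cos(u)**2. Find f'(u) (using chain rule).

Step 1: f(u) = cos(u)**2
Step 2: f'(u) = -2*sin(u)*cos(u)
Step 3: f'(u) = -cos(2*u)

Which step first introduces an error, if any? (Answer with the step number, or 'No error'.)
Step 3

Step 3 is incorrect due to a wrong trig function.
The step shows: -cos(2*u)
The correct value should be: -sin(2*u)

Explanation: sin(2*u) was incorrectly written as cos(2*u): the term -sin(2*u) was incorrectly written as -cos(2*u)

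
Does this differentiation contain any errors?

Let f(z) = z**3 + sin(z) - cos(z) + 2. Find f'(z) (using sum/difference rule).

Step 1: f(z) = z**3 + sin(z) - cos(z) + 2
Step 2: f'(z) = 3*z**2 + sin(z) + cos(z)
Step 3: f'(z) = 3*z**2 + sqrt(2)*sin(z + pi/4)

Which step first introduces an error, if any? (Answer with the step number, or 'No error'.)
No error

All steps in this derivation are correct.
The final answer f'(z) = 3*z**2 + sqrt(2)*sin(z + pi/4) is valid.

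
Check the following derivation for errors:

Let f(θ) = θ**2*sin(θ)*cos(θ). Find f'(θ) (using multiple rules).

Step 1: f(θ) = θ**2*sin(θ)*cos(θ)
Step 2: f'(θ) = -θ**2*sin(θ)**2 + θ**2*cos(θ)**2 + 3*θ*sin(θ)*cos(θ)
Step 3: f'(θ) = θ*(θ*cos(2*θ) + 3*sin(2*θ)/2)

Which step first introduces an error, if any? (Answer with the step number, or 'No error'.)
Step 2

Step 2 is incorrect due to a wrong coefficient.
The step shows: -θ**2*sin(θ)**2 + θ**2*cos(θ)**2 + 3*θ*sin(θ)*cos(θ)
The correct value should be: -θ**2*sin(θ)**2 + θ**2*cos(θ)**2 + 2*θ*sin(θ)*cos(θ)

Explanation: The coefficient 2 was incorrectly written as 3: the term 2*θ*sin(θ)*cos(θ) was incorrectly written as 3*θ*sin(θ)*cos(θ)
The later steps are derived from this incorrect expression, so the error originates in Step 2.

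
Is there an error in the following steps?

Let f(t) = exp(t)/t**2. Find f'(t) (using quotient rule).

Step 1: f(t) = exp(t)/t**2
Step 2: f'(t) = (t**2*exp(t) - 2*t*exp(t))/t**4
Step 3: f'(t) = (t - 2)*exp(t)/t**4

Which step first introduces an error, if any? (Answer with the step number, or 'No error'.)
Step 3

Step 3 is incorrect due to a wrong exponent.
The step shows: (t - 2)*exp(t)/t**4
The correct value should be: (t - 2)*exp(t)/t**3

Explanation: The exponent -3 on t was incorrectly written as -4: the term (t - 2)*exp(t)/t**3 was incorrectly written as (t - 2)*exp(t)/t**4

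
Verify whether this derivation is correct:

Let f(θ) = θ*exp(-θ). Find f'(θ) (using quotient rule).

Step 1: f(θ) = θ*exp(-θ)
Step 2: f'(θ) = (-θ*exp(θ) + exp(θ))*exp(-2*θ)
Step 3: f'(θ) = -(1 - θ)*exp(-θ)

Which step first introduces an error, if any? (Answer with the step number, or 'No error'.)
Step 3

Step 3 is incorrect due to a sign flip.
The step shows: -(1 - θ)*exp(-θ)
The correct value should be: (1 - θ)*exp(-θ)

Explanation: The sign of the whole expression was flipped: the term (1 - θ)*exp(-θ) was incorrectly written as -(1 - θ)*exp(-θ)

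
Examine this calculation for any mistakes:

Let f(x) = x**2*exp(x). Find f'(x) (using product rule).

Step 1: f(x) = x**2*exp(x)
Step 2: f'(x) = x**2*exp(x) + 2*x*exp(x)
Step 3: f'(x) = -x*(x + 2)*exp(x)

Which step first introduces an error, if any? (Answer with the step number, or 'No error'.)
Step 3

Step 3 is incorrect due to a sign flip.
The step shows: -x*(x + 2)*exp(x)
The correct value should be: x*(x + 2)*exp(x)

Explanation: The sign of the whole expression was flipped: the term x*(x + 2)*exp(x) was incorrectly written as -x*(x + 2)*exp(x)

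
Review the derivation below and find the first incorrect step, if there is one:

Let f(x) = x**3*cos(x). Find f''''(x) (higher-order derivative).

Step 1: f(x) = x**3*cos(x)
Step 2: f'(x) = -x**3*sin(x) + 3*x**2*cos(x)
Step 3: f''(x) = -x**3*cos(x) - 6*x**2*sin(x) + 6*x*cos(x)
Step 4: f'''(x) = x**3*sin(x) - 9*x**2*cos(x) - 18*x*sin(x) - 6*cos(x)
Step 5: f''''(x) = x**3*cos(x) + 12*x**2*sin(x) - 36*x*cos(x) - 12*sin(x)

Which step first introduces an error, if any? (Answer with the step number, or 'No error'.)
Step 4

Step 4 is incorrect due to a sign flip.
The step shows: x**3*sin(x) - 9*x**2*cos(x) - 18*x*sin(x) - 6*cos(x)
The correct value should be: x**3*sin(x) - 9*x**2*cos(x) - 18*x*sin(x) + 6*cos(x)

Explanation: The sign of one term was flipped: the term 6*cos(x) was incorrectly written as -6*cos(x)
The later steps are derived from this incorrect expression, so the error originates in Step 4.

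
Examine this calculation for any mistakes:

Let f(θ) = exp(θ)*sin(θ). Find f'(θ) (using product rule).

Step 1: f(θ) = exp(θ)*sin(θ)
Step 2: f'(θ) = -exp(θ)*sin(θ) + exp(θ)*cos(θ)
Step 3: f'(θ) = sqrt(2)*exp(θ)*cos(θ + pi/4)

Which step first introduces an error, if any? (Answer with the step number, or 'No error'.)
Step 2

Step 2 is incorrect due to a sign flip.
The step shows: -exp(θ)*sin(θ) + exp(θ)*cos(θ)
The correct value should be: exp(θ)*sin(θ) + exp(θ)*cos(θ)

Explanation: The sign of one term was flipped: the term exp(θ)*sin(θ) was incorrectly written as -exp(θ)*sin(θ)
The later steps are derived from this incorrect expression, so the error originates in Step 2.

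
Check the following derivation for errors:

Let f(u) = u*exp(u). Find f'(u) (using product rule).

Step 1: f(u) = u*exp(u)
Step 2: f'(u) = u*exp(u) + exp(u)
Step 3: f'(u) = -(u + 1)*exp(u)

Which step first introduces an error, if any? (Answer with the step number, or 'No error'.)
Step 3

Step 3 is incorrect due to a sign flip.
The step shows: -(u + 1)*exp(u)
The correct value should be: (u + 1)*exp(u)

Explanation: The sign of the whole expression was flipped: the term (u + 1)*exp(u) was incorrectly written as -(u + 1)*exp(u)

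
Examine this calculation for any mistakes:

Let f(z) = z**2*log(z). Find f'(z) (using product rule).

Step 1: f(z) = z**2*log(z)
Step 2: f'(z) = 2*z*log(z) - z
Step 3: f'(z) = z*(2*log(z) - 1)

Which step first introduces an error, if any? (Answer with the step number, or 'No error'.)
Step 2

Step 2 is incorrect due to a sign flip.
The step shows: 2*z*log(z) - z
The correct value should be: 2*z*log(z) + z

Explanation: The sign of one term was flipped: the term z was incorrectly written as -z
The later steps are derived from this incorrect expression, so the error originates in Step 2.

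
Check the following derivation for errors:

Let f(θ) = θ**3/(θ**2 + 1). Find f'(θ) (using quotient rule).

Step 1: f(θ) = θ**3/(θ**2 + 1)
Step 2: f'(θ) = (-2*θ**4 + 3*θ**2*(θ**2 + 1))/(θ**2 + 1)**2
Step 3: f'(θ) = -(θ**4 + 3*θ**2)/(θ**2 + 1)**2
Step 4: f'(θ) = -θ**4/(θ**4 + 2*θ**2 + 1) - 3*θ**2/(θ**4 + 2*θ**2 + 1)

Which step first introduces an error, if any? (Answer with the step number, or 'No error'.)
Step 3

Step 3 is incorrect due to a sign flip.
The step shows: -(θ**4 + 3*θ**2)/(θ**2 + 1)**2
The correct value should be: (θ**4 + 3*θ**2)/(θ**2 + 1)**2

Explanation: The sign of the whole expression was flipped: the term (θ**4 + 3*θ**2)/(θ**2 + 1)**2 was incorrectly written as -(θ**4 + 3*θ**2)/(θ**2 + 1)**2
The later steps are derived from this incorrect expression, so the error originates in Step 3.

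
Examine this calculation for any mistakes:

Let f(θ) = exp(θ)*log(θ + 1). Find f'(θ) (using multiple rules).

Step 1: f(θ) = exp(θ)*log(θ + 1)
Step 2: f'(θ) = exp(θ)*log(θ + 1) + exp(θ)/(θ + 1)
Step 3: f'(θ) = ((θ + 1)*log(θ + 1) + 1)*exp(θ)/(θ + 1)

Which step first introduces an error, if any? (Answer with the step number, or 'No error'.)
No error

All steps in this derivation are correct.
The final answer f'(θ) = ((θ + 1)*log(θ + 1) + 1)*exp(θ)/(θ + 1) is valid.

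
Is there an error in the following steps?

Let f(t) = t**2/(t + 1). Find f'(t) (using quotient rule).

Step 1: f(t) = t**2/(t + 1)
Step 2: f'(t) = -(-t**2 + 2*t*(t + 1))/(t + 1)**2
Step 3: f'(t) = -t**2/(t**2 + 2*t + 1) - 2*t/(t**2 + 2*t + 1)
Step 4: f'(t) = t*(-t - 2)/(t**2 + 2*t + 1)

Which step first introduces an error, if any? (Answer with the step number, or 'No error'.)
Step 2

Step 2 is incorrect due to a sign flip.
The step shows: -(-t**2 + 2*t*(t + 1))/(t + 1)**2
The correct value should be: (-t**2 + 2*t*(t + 1))/(t + 1)**2

Explanation: The sign of the whole expression was flipped: the term (-t**2 + 2*t*(t + 1))/(t + 1)**2 was incorrectly written as -(-t**2 + 2*t*(t + 1))/(t + 1)**2
The later steps are derived from this incorrect expression, so the error originates in Step 2.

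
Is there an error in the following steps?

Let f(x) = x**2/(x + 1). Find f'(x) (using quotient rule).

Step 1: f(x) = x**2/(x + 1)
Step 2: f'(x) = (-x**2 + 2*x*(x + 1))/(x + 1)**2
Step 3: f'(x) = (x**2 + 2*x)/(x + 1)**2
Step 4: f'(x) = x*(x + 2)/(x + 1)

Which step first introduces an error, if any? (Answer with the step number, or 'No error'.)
Step 4

Step 4 is incorrect due to a wrong exponent.
The step shows: x*(x + 2)/(x + 1)
The correct value should be: x*(x + 2)/(x + 1)**2

Explanation: The exponent -2 on x + 1 was incorrectly written as -1: the term x*(x + 2)/(x + 1)**2 was incorrectly written as x*(x + 2)/(x + 1)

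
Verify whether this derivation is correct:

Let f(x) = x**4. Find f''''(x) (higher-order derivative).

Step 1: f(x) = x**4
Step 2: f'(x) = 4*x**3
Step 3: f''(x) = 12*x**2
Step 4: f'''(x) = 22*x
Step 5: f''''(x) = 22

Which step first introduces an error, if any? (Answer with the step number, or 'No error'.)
Step 4

Step 4 is incorrect due to a wrong coefficient.
The step shows: 22*x
The correct value should be: 24*x

Explanation: The coefficient 24 was incorrectly written as 22: the term 24*x was incorrectly written as 22*x
The later steps are derived from this incorrect expression, so the error originates in Step 4.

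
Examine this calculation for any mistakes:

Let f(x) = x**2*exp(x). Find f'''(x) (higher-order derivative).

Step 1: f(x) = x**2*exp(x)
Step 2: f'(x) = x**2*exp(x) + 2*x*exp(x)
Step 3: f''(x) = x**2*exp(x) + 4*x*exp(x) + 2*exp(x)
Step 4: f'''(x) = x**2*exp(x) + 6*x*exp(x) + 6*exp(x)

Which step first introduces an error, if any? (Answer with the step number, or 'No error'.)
No error

All steps in this derivation are correct.
The final answer f'''(x) = x**2*exp(x) + 6*x*exp(x) + 6*exp(x) is valid.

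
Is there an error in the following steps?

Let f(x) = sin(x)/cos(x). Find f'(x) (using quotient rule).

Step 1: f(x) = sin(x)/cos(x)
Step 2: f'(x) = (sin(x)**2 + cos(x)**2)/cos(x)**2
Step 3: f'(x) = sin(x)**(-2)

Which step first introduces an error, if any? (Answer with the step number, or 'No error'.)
Step 3

Step 3 is incorrect due to a wrong trig function.
The step shows: sin(x)**(-2)
The correct value should be: cos(x)**(-2)

Explanation: cos(x) was incorrectly written as sin(x): the term cos(x)**(-2) was incorrectly written as sin(x)**(-2)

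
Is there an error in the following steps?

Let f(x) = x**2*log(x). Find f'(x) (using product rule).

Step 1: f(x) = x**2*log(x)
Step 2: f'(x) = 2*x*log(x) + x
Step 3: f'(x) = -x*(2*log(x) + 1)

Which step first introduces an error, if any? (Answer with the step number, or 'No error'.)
Step 3

Step 3 is incorrect due to a sign flip.
The step shows: -x*(2*log(x) + 1)
The correct value should be: x*(2*log(x) + 1)

Explanation: The sign of the whole expression was flipped: the term x*(2*log(x) + 1) was incorrectly written as -x*(2*log(x) + 1)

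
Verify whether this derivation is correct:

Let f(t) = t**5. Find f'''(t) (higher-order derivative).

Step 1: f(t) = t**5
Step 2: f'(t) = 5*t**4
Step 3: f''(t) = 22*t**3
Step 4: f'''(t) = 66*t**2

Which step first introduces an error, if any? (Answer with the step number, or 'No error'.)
Step 3

Step 3 is incorrect due to a wrong coefficient.
The step shows: 22*t**3
The correct value should be: 20*t**3

Explanation: The coefficient 20 was incorrectly written as 22: the term 20*t**3 was incorrectly written as 22*t**3
The later steps are derived from this incorrect expression, so the error originates in Step 3.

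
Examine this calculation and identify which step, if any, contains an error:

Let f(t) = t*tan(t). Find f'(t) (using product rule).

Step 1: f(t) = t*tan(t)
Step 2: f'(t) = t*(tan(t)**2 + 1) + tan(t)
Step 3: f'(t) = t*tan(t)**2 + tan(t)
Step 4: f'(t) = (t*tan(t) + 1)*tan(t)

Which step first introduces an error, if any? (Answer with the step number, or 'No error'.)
Step 3

Step 3 is incorrect due to a dropped term.
The step shows: t*tan(t)**2 + tan(t)
The correct value should be: t*tan(t)**2 + t + tan(t)

Explanation: A term was dropped: the term t was incorrectly omitted
The later steps are derived from this incorrect expression, so the error originates in Step 3.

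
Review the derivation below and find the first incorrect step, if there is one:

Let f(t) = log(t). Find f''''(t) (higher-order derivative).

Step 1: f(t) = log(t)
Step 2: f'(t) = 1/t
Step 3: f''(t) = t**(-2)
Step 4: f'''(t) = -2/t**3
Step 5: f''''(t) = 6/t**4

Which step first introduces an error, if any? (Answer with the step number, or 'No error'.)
Step 3

Step 3 is incorrect due to a sign flip.
The step shows: t**(-2)
The correct value should be: -1/t**2

Explanation: The sign of the whole expression was flipped: the term -1/t**2 was incorrectly written as t**(-2)
The later steps are derived from this incorrect expression, so the error originates in Step 3.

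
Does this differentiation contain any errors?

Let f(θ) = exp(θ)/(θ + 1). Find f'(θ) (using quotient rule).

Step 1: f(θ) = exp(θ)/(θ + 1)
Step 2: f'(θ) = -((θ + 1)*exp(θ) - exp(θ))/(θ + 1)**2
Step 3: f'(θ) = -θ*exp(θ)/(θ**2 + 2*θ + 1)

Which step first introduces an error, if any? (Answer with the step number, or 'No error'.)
Step 2

Step 2 is incorrect due to a sign flip.
The step shows: -((θ + 1)*exp(θ) - exp(θ))/(θ + 1)**2
The correct value should be: ((θ + 1)*exp(θ) - exp(θ))/(θ + 1)**2

Explanation: The sign of the whole expression was flipped: the term ((θ + 1)*exp(θ) - exp(θ))/(θ + 1)**2 was incorrectly written as -((θ + 1)*exp(θ) - exp(θ))/(θ + 1)**2
The later steps are derived from this incorrect expression, so the error originates in Step 2.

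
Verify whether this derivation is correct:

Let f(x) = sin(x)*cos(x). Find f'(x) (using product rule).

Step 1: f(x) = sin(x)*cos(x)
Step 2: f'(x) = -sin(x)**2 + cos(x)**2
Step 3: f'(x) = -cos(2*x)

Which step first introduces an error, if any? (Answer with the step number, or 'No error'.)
Step 3

Step 3 is incorrect due to a sign flip.
The step shows: -cos(2*x)
The correct value should be: cos(2*x)

Explanation: The sign of the whole expression was flipped: the term cos(2*x) was incorrectly written as -cos(2*x)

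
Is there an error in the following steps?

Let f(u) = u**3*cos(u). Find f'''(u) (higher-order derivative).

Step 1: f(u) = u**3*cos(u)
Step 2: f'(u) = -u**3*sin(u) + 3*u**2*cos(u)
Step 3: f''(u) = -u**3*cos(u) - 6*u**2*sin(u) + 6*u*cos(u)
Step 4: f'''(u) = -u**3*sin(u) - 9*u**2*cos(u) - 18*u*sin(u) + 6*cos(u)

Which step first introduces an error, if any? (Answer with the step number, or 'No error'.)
Step 4

Step 4 is incorrect due to a sign flip.
The step shows: -u**3*sin(u) - 9*u**2*cos(u) - 18*u*sin(u) + 6*cos(u)
The correct value should be: u**3*sin(u) - 9*u**2*cos(u) - 18*u*sin(u) + 6*cos(u)

Explanation: The sign of one term was flipped: the term u**3*sin(u) was incorrectly written as -u**3*sin(u)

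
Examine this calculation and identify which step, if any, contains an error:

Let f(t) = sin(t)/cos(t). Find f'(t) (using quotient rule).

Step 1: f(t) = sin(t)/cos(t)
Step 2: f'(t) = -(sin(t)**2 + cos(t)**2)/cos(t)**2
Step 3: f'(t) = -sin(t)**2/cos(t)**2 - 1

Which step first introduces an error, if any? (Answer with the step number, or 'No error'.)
Step 2

Step 2 is incorrect due to a sign flip.
The step shows: -(sin(t)**2 + cos(t)**2)/cos(t)**2
The correct value should be: (sin(t)**2 + cos(t)**2)/cos(t)**2

Explanation: The sign of the whole expression was flipped: the term (sin(t)**2 + cos(t)**2)/cos(t)**2 was incorrectly written as -(sin(t)**2 + cos(t)**2)/cos(t)**2
The later steps are derived from this incorrect expression, so the error originates in Step 2.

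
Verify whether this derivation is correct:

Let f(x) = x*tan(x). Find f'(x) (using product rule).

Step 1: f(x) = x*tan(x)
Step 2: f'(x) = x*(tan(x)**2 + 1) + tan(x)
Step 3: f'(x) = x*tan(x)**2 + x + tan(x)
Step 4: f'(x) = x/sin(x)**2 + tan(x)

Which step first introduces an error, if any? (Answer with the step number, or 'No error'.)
Step 4

Step 4 is incorrect due to a wrong trig function.
The step shows: x/sin(x)**2 + tan(x)
The correct value should be: x/cos(x)**2 + tan(x)

Explanation: cos(x) was incorrectly written as sin(x): the term x/cos(x)**2 was incorrectly written as x/sin(x)**2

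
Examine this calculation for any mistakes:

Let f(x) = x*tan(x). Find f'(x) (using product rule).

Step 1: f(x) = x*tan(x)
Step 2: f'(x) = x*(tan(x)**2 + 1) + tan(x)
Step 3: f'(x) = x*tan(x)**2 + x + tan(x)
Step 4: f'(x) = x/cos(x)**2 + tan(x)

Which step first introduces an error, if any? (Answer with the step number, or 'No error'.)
No error

All steps in this derivation are correct.
The final answer f'(x) = x/cos(x)**2 + tan(x) is valid.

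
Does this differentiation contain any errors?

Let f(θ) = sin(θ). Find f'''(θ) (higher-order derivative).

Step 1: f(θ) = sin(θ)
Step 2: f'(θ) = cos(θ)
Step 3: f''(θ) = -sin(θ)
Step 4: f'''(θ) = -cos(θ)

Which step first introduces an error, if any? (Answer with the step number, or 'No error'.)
No error

All steps in this derivation are correct.
The final answer f'''(θ) = -cos(θ) is valid.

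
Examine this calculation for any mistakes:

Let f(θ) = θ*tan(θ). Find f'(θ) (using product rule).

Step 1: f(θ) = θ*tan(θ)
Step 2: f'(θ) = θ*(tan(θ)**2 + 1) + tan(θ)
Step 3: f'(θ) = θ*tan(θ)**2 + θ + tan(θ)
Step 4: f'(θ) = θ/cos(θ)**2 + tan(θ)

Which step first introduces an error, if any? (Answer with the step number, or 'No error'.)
No error

All steps in this derivation are correct.
The final answer f'(θ) = θ/cos(θ)**2 + tan(θ) is valid.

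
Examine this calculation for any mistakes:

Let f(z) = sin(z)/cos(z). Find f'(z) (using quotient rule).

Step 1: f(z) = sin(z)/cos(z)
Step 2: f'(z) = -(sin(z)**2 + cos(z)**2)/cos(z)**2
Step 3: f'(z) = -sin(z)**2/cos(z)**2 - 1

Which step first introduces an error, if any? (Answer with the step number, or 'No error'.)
Step 2

Step 2 is incorrect due to a sign flip.
The step shows: -(sin(z)**2 + cos(z)**2)/cos(z)**2
The correct value should be: (sin(z)**2 + cos(z)**2)/cos(z)**2

Explanation: The sign of the whole expression was flipped: the term (sin(z)**2 + cos(z)**2)/cos(z)**2 was incorrectly written as -(sin(z)**2 + cos(z)**2)/cos(z)**2
The later steps are derived from this incorrect expression, so the error originates in Step 2.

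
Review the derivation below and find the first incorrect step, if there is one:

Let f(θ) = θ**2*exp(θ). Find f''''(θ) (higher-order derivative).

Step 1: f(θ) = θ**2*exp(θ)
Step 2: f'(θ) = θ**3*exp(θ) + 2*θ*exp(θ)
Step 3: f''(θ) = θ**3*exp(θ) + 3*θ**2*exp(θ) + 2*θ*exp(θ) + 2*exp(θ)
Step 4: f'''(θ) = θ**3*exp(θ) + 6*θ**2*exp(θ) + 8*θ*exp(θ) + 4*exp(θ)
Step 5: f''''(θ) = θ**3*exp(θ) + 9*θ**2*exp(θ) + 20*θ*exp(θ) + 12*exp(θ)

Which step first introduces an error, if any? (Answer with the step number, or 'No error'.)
Step 2

Step 2 is incorrect due to a wrong exponent.
The step shows: θ**3*exp(θ) + 2*θ*exp(θ)
The correct value should be: θ**2*exp(θ) + 2*θ*exp(θ)

Explanation: The exponent 2 on θ was incorrectly written as 3: the term θ**2*exp(θ) was incorrectly written as θ**3*exp(θ)
The later steps are derived from this incorrect expression, so the error originates in Step 2.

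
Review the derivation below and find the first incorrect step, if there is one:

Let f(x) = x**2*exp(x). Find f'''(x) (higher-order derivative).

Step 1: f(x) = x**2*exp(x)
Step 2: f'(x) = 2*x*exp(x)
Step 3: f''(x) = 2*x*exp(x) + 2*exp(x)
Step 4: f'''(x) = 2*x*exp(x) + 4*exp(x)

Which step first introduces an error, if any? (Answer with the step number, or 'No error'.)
Step 2

Step 2 is incorrect due to a dropped term.
The step shows: 2*x*exp(x)
The correct value should be: x**2*exp(x) + 2*x*exp(x)

Explanation: A term was dropped: the term x**2*exp(x) was incorrectly omitted
The later steps are derived from this incorrect expression, so the error originates in Step 2.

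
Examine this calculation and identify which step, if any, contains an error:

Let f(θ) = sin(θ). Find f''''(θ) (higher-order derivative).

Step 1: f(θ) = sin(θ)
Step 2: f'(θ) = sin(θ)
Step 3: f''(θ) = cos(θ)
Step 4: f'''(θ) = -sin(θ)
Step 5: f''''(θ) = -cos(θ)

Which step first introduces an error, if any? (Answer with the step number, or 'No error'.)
Step 2

Step 2 is incorrect due to a wrong trig function.
The step shows: sin(θ)
The correct value should be: cos(θ)

Explanation: cos(θ) was incorrectly written as sin(θ): the term cos(θ) was incorrectly written as sin(θ)
The later steps are derived from this incorrect expression, so the error originates in Step 2.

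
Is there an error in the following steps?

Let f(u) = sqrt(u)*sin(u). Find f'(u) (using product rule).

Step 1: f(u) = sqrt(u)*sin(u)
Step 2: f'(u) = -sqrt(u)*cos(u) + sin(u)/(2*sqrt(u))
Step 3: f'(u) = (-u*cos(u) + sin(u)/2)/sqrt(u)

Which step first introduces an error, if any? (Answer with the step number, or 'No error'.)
Step 2

Step 2 is incorrect due to a sign flip.
The step shows: -sqrt(u)*cos(u) + sin(u)/(2*sqrt(u))
The correct value should be: sqrt(u)*cos(u) + sin(u)/(2*sqrt(u))

Explanation: The sign of one term was flipped: the term sqrt(u)*cos(u) was incorrectly written as -sqrt(u)*cos(u)
The later steps are derived from this incorrect expression, so the error originates in Step 2.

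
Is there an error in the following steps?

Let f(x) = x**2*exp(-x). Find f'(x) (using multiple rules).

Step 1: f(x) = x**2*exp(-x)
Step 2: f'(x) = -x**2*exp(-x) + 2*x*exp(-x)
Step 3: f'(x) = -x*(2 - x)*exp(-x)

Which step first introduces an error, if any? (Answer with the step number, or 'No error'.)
Step 3

Step 3 is incorrect due to a sign flip.
The step shows: -x*(2 - x)*exp(-x)
The correct value should be: x*(2 - x)*exp(-x)

Explanation: The sign of the whole expression was flipped: the term x*(2 - x)*exp(-x) was incorrectly written as -x*(2 - x)*exp(-x)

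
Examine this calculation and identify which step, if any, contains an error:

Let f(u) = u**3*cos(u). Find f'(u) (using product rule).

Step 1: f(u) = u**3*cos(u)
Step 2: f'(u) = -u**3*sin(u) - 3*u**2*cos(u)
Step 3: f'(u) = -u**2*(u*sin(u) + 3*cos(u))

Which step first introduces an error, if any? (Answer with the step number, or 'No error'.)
Step 2

Step 2 is incorrect due to a sign flip.
The step shows: -u**3*sin(u) - 3*u**2*cos(u)
The correct value should be: -u**3*sin(u) + 3*u**2*cos(u)

Explanation: The sign of one term was flipped: the term 3*u**2*cos(u) was incorrectly written as -3*u**2*cos(u)
The later steps are derived from this incorrect expression, so the error originates in Step 2.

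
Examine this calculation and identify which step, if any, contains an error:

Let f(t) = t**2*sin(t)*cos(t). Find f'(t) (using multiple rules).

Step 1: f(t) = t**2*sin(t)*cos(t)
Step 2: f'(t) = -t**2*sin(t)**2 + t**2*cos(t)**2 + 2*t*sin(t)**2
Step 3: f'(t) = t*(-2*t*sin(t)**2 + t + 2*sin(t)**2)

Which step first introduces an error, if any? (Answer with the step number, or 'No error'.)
Step 2

Step 2 is incorrect due to a wrong trig function.
The step shows: -t**2*sin(t)**2 + t**2*cos(t)**2 + 2*t*sin(t)**2
The correct value should be: -t**2*sin(t)**2 + t**2*cos(t)**2 + 2*t*sin(t)*cos(t)

Explanation: cos(t) was incorrectly written as sin(t): the term 2*t*sin(t)*cos(t) was incorrectly written as 2*t*sin(t)**2
The later steps are derived from this incorrect expression, so the error originates in Step 2.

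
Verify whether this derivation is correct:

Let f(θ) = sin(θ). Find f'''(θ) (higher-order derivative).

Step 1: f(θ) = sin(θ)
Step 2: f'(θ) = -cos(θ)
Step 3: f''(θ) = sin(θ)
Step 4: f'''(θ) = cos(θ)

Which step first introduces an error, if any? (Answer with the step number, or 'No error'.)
Step 2

Step 2 is incorrect due to a sign flip.
The step shows: -cos(θ)
The correct value should be: cos(θ)

Explanation: The sign of the whole expression was flipped: the term cos(θ) was incorrectly written as -cos(θ)
The later steps are derived from this incorrect expression, so the error originates in Step 2.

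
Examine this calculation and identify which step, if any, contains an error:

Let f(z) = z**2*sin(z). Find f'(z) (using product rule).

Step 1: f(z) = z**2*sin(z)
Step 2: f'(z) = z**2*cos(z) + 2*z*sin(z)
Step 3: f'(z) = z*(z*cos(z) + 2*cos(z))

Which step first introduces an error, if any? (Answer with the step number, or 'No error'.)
Step 3

Step 3 is incorrect due to a wrong trig function.
The step shows: z*(z*cos(z) + 2*cos(z))
The correct value should be: z*(z*cos(z) + 2*sin(z))

Explanation: sin(z) was incorrectly written as cos(z): the term z*(z*cos(z) + 2*sin(z)) was incorrectly written as z*(z*cos(z) + 2*cos(z))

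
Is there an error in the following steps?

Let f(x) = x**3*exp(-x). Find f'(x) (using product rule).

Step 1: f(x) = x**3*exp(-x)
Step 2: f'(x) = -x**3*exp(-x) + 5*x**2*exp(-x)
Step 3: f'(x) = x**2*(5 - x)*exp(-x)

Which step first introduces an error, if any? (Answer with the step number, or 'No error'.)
Step 2

Step 2 is incorrect due to a wrong coefficient.
The step shows: -x**3*exp(-x) + 5*x**2*exp(-x)
The correct value should be: -x**3*exp(-x) + 3*x**2*exp(-x)

Explanation: The coefficient 3 was incorrectly written as 5: the term 3*x**2*exp(-x) was incorrectly written as 5*x**2*exp(-x)
The later steps are derived from this incorrect expression, so the error originates in Step 2.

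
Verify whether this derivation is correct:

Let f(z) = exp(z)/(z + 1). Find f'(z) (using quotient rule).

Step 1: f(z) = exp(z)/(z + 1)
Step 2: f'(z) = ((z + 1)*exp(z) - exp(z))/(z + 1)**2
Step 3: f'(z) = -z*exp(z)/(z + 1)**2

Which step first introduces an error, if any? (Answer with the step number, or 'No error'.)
Step 3

Step 3 is incorrect due to a sign flip.
The step shows: -z*exp(z)/(z + 1)**2
The correct value should be: z*exp(z)/(z + 1)**2

Explanation: The sign of the whole expression was flipped: the term z*exp(z)/(z + 1)**2 was incorrectly written as -z*exp(z)/(z + 1)**2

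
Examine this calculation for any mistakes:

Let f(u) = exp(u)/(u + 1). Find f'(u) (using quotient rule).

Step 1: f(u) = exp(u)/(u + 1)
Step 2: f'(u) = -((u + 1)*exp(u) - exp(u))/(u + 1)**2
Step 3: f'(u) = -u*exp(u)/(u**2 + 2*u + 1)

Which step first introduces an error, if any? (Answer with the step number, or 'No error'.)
Step 2

Step 2 is incorrect due to a sign flip.
The step shows: -((u + 1)*exp(u) - exp(u))/(u + 1)**2
The correct value should be: ((u + 1)*exp(u) - exp(u))/(u + 1)**2

Explanation: The sign of the whole expression was flipped: the term ((u + 1)*exp(u) - exp(u))/(u + 1)**2 was incorrectly written as -((u + 1)*exp(u) - exp(u))/(u + 1)**2
The later steps are derived from this incorrect expression, so the error originates in Step 2.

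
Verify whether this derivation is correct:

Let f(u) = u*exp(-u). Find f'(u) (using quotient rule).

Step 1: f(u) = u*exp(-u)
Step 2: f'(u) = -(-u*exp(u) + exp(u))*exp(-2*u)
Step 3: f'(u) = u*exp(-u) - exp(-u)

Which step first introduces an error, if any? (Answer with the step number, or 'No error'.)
Step 2

Step 2 is incorrect due to a sign flip.
The step shows: -(-u*exp(u) + exp(u))*exp(-2*u)
The correct value should be: (-u*exp(u) + exp(u))*exp(-2*u)

Explanation: The sign of the whole expression was flipped: the term (-u*exp(u) + exp(u))*exp(-2*u) was incorrectly written as -(-u*exp(u) + exp(u))*exp(-2*u)
The later steps are derived from this incorrect expression, so the error originates in Step 2.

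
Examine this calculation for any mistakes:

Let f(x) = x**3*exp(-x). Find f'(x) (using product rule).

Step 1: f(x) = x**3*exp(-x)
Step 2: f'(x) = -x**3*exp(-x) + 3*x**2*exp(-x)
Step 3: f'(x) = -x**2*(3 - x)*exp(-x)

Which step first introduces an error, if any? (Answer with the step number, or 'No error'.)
Step 3

Step 3 is incorrect due to a sign flip.
The step shows: -x**2*(3 - x)*exp(-x)
The correct value should be: x**2*(3 - x)*exp(-x)

Explanation: The sign of the whole expression was flipped: the term x**2*(3 - x)*exp(-x) was incorrectly written as -x**2*(3 - x)*exp(-x)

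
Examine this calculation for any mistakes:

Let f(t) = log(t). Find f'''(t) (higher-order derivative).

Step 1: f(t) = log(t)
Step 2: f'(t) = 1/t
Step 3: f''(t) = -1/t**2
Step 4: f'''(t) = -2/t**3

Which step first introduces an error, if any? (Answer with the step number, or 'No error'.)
Step 4

Step 4 is incorrect due to a sign flip.
The step shows: -2/t**3
The correct value should be: 2/t**3

Explanation: The sign of the whole expression was flipped: the term 2/t**3 was incorrectly written as -2/t**3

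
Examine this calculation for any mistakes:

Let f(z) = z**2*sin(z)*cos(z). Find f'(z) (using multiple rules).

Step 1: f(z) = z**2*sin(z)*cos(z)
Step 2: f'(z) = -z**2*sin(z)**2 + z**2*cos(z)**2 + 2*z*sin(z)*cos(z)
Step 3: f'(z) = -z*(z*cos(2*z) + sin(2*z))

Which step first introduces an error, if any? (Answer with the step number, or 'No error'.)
Step 3

Step 3 is incorrect due to a sign flip.
The step shows: -z*(z*cos(2*z) + sin(2*z))
The correct value should be: z*(z*cos(2*z) + sin(2*z))

Explanation: The sign of the whole expression was flipped: the term z*(z*cos(2*z) + sin(2*z)) was incorrectly written as -z*(z*cos(2*z) + sin(2*z))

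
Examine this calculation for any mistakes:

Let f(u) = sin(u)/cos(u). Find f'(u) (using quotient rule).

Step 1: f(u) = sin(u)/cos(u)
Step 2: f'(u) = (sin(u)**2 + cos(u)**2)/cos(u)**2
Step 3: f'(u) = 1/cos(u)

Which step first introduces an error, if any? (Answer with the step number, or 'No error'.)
Step 3

Step 3 is incorrect due to a wrong exponent.
The step shows: 1/cos(u)
The correct value should be: cos(u)**(-2)

Explanation: The exponent -2 on cos(u) was incorrectly written as -1: the term cos(u)**(-2) was incorrectly written as 1/cos(u)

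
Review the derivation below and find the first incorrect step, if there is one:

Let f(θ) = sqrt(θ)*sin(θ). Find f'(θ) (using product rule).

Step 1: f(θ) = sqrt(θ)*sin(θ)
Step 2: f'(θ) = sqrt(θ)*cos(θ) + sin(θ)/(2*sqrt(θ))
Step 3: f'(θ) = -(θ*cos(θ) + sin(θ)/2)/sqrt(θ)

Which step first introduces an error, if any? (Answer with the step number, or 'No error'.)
Step 3

Step 3 is incorrect due to a sign flip.
The step shows: -(θ*cos(θ) + sin(θ)/2)/sqrt(θ)
The correct value should be: (θ*cos(θ) + sin(θ)/2)/sqrt(θ)

Explanation: The sign of the whole expression was flipped: the term (θ*cos(θ) + sin(θ)/2)/sqrt(θ) was incorrectly written as -(θ*cos(θ) + sin(θ)/2)/sqrt(θ)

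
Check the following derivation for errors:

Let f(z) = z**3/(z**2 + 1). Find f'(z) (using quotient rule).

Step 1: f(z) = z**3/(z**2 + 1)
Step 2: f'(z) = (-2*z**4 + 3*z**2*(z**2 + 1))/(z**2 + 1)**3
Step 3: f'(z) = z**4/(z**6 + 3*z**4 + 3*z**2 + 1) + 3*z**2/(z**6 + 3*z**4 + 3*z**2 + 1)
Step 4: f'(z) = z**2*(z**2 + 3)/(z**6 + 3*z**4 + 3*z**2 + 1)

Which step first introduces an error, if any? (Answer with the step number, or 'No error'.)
Step 2

Step 2 is incorrect due to a wrong exponent.
The step shows: (-2*z**4 + 3*z**2*(z**2 + 1))/(z**2 + 1)**3
The correct value should be: (-2*z**4 + 3*z**2*(z**2 + 1))/(z**2 + 1)**2

Explanation: The exponent -2 on z**2 + 1 was incorrectly written as -3: the term (-2*z**4 + 3*z**2*(z**2 + 1))/(z**2 + 1)**2 was incorrectly written as (-2*z**4 + 3*z**2*(z**2 + 1))/(z**2 + 1)**3
The later steps are derived from this incorrect expression, so the error originates in Step 2.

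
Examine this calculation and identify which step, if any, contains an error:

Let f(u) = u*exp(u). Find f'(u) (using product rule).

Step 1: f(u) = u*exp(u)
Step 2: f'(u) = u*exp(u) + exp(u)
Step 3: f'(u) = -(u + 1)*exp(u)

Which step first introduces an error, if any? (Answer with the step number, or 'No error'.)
Step 3

Step 3 is incorrect due to a sign flip.
The step shows: -(u + 1)*exp(u)
The correct value should be: (u + 1)*exp(u)

Explanation: The sign of the whole expression was flipped: the term (u + 1)*exp(u) was incorrectly written as -(u + 1)*exp(u)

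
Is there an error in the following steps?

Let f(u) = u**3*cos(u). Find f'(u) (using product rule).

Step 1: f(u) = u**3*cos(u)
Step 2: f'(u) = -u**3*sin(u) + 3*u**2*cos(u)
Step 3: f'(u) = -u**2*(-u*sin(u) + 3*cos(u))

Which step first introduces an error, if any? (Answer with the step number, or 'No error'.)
Step 3

Step 3 is incorrect due to a sign flip.
The step shows: -u**2*(-u*sin(u) + 3*cos(u))
The correct value should be: u**2*(-u*sin(u) + 3*cos(u))

Explanation: The sign of the whole expression was flipped: the term u**2*(-u*sin(u) + 3*cos(u)) was incorrectly written as -u**2*(-u*sin(u) + 3*cos(u))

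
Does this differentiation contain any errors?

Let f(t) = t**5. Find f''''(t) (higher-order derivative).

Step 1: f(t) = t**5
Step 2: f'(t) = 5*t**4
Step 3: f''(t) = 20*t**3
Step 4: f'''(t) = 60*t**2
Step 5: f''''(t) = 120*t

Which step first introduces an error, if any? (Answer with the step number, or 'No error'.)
No error

All steps in this derivation are correct.
The final answer f''''(t) = 120*t is valid.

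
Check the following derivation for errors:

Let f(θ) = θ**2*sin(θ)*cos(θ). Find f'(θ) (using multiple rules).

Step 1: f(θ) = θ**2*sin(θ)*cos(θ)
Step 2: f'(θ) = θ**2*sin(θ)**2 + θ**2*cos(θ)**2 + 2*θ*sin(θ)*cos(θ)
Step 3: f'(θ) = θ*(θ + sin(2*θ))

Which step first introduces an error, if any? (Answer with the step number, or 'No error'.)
Step 2

Step 2 is incorrect due to a sign flip.
The step shows: θ**2*sin(θ)**2 + θ**2*cos(θ)**2 + 2*θ*sin(θ)*cos(θ)
The correct value should be: -θ**2*sin(θ)**2 + θ**2*cos(θ)**2 + 2*θ*sin(θ)*cos(θ)

Explanation: The sign of one term was flipped: the term -θ**2*sin(θ)**2 was incorrectly written as θ**2*sin(θ)**2
The later steps are derived from this incorrect expression, so the error originates in Step 2.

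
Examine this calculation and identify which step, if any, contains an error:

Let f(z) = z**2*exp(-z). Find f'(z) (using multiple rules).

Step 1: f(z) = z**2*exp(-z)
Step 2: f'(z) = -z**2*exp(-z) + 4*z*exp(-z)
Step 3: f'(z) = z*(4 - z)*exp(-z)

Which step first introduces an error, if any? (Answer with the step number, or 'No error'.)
Step 2

Step 2 is incorrect due to a wrong coefficient.
The step shows: -z**2*exp(-z) + 4*z*exp(-z)
The correct value should be: -z**2*exp(-z) + 2*z*exp(-z)

Explanation: The coefficient 2 was incorrectly written as 4: the term 2*z*exp(-z) was incorrectly written as 4*z*exp(-z)
The later steps are derived from this incorrect expression, so the error originates in Step 2.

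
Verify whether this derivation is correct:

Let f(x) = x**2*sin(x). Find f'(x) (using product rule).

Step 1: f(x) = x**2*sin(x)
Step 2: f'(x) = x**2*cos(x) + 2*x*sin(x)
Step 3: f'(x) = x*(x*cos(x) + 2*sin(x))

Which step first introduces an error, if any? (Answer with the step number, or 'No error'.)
No error

All steps in this derivation are correct.
The final answer f'(x) = x*(x*cos(x) + 2*sin(x)) is valid.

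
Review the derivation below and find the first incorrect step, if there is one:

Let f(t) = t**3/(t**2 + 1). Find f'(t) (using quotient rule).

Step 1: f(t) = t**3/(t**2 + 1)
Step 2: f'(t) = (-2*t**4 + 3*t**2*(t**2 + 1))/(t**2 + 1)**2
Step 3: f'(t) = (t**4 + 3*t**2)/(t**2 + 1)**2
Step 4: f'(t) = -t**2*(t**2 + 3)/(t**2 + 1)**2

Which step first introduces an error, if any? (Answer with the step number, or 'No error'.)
Step 4

Step 4 is incorrect due to a sign flip.
The step shows: -t**2*(t**2 + 3)/(t**2 + 1)**2
The correct value should be: t**2*(t**2 + 3)/(t**2 + 1)**2

Explanation: The sign of the whole expression was flipped: the term t**2*(t**2 + 3)/(t**2 + 1)**2 was incorrectly written as -t**2*(t**2 + 3)/(t**2 + 1)**2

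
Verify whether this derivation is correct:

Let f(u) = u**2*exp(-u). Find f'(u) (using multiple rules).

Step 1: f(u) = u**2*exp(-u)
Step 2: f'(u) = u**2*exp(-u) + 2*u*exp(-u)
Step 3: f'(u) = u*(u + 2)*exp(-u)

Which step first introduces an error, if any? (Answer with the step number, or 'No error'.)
Step 2

Step 2 is incorrect due to a sign flip.
The step shows: u**2*exp(-u) + 2*u*exp(-u)
The correct value should be: -u**2*exp(-u) + 2*u*exp(-u)

Explanation: The sign of one term was flipped: the term -u**2*exp(-u) was incorrectly written as u**2*exp(-u)
The later steps are derived from this incorrect expression, so the error originates in Step 2.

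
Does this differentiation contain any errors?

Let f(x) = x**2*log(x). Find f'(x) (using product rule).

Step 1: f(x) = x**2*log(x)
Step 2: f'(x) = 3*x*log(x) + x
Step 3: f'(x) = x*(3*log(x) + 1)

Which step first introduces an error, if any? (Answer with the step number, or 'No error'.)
Step 2

Step 2 is incorrect due to a wrong coefficient.
The step shows: 3*x*log(x) + x
The correct value should be: 2*x*log(x) + x

Explanation: The coefficient 2 was incorrectly written as 3: the term 2*x*log(x) was incorrectly written as 3*x*log(x)
The later steps are derived from this incorrect expression, so the error originates in Step 2.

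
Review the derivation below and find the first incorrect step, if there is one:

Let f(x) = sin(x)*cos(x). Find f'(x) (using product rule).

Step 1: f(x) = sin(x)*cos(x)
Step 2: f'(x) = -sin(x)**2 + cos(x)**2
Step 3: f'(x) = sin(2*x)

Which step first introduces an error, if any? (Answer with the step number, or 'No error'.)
Step 3

Step 3 is incorrect due to a wrong trig function.
The step shows: sin(2*x)
The correct value should be: cos(2*x)

Explanation: cos(2*x) was incorrectly written as sin(2*x): the term cos(2*x) was incorrectly written as sin(2*x)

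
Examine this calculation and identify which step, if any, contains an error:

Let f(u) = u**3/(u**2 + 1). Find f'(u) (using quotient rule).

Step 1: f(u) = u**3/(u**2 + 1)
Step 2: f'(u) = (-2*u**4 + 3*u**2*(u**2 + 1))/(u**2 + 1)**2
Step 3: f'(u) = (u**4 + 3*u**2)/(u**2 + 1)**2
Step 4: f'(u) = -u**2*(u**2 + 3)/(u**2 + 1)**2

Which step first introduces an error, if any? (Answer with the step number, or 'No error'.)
Step 4

Step 4 is incorrect due to a sign flip.
The step shows: -u**2*(u**2 + 3)/(u**2 + 1)**2
The correct value should be: u**2*(u**2 + 3)/(u**2 + 1)**2

Explanation: The sign of the whole expression was flipped: the term u**2*(u**2 + 3)/(u**2 + 1)**2 was incorrectly written as -u**2*(u**2 + 3)/(u**2 + 1)**2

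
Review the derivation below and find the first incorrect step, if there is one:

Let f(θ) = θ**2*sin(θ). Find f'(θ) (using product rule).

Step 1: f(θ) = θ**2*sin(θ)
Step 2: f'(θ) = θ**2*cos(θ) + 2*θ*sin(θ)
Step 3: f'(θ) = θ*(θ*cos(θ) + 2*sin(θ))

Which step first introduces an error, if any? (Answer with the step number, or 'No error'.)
No error

All steps in this derivation are correct.
The final answer f'(θ) = θ*(θ*cos(θ) + 2*sin(θ)) is valid.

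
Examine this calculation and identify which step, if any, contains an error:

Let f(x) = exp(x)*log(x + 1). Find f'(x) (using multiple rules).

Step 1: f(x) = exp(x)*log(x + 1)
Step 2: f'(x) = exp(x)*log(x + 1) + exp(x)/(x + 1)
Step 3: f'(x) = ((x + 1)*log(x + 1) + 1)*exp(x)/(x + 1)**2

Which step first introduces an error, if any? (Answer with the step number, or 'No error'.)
Step 3

Step 3 is incorrect due to a wrong exponent.
The step shows: ((x + 1)*log(x + 1) + 1)*exp(x)/(x + 1)**2
The correct value should be: ((x + 1)*log(x + 1) + 1)*exp(x)/(x + 1)

Explanation: The exponent -1 on x + 1 was incorrectly written as -2: the term ((x + 1)*log(x + 1) + 1)*exp(x)/(x + 1) was incorrectly written as ((x + 1)*log(x + 1) + 1)*exp(x)/(x + 1)**2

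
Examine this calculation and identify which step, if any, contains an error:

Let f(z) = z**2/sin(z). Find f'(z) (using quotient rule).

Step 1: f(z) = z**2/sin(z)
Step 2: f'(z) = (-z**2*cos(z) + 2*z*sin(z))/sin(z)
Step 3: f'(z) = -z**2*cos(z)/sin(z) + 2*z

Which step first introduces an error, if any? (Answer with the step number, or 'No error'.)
Step 2

Step 2 is incorrect due to a wrong exponent.
The step shows: (-z**2*cos(z) + 2*z*sin(z))/sin(z)
The correct value should be: (-z**2*cos(z) + 2*z*sin(z))/sin(z)**2

Explanation: The exponent -2 on sin(z) was incorrectly written as -1: the term (-z**2*cos(z) + 2*z*sin(z))/sin(z)**2 was incorrectly written as (-z**2*cos(z) + 2*z*sin(z))/sin(z)
The later steps are derived from this incorrect expression, so the error originates in Step 2.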